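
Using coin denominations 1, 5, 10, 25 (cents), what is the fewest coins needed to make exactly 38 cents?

5

38 = 1×25 + 1×10 + 3×1
Total coins = 1 + 1 + 3 = 5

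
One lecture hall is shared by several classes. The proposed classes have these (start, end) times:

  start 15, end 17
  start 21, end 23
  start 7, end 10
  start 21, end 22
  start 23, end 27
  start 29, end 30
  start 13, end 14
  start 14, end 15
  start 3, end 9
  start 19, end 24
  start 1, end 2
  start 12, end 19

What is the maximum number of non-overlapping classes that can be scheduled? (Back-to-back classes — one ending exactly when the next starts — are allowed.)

Greedy by earliest finish: after sorting by end time, pick each interval compatible with the last pick.
Sorted by end: (1,2)  (3,9)  (7,10)  (13,14)  (14,15)  (15,17)  (12,19)  (21,22)  (21,23)  (19,24)  (23,27)  (29,30)
take (1,2); take (3,9); take (13,14); take (14,15); take (15,17); take (21,22); take (23,27); take (29,30).
Selected 8 classes.

8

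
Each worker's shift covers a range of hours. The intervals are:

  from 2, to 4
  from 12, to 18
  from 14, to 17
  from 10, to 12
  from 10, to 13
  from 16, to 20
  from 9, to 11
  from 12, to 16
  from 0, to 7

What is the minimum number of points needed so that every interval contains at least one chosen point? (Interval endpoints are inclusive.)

3

Sorted: [2,4] [0,7] [9,11] [10,12] [10,13] [12,16] [14,17] [12,18] [16,20]
{[2,4],[0,7]} hit by 4; {[9,11],[10,12],[10,13]} hit by 11; {[12,16],[14,17],[12,18],[16,20]} hit by 16.
Points: 4, 11, 16 (3 total).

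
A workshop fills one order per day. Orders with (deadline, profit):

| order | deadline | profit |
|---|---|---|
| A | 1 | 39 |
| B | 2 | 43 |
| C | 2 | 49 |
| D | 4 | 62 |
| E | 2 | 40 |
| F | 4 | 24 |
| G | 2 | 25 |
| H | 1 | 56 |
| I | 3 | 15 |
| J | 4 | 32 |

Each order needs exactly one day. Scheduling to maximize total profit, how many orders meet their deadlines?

Sort by profit descending; place each in the latest free slot ≤ its deadline.
By profit: D(d4,62), H(d1,56), C(d2,49), B(d2,43), E(d2,40), A(d1,39), J(d4,32), G(d2,25), F(d4,24), I(d3,15)
D→slot 4; H→slot 1; C→slot 2; B skipped; E skipped; A skipped; J→slot 3; G skipped; F skipped; I skipped.
4 of 10 scheduled.

4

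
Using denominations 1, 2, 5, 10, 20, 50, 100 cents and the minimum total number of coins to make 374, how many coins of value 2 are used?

Greedy: take as many of the largest coin as possible, then repeat with the remainder.
374 = 3×100 + 1×50 + 1×20 + 2×2
Count of 2: 2

2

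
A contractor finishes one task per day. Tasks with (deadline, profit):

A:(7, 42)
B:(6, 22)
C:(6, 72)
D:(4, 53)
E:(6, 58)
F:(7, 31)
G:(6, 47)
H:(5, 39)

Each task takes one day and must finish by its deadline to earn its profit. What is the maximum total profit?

342

By profit: C(d6,72), E(d6,58), D(d4,53), G(d6,47), A(d7,42), H(d5,39), F(d7,31), B(d6,22)
C→slot 6; E→slot 5; D→slot 4; G→slot 3; A→slot 7; H→slot 2; F→slot 1; B skipped.
Profit = 31 + 39 + 47 + 53 + 58 + 72 + 42 = 342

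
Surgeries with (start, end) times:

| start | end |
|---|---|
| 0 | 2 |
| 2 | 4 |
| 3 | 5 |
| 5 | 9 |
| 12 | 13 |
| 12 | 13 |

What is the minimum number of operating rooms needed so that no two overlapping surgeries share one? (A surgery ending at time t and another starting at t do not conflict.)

The answer is the maximum number of intervals overlapping at any instant.
Events (time:±→running): 0:+→1 2:-→0 2:+→1 3:+→2 … peak 2.

2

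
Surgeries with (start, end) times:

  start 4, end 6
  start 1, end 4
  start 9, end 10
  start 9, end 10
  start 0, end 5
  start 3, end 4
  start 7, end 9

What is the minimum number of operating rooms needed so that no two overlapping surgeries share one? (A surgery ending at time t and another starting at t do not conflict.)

3

Events (time:±→running): 0:+→1 1:+→2 3:+→3 … peak 3.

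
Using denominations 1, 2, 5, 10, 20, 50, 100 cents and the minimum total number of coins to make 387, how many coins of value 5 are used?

1

387 − 3×100→87 − 1×50→37 − 1×20→17 − 1×10→7 − 1×5→2 − 1×2→0
Count of 5: 1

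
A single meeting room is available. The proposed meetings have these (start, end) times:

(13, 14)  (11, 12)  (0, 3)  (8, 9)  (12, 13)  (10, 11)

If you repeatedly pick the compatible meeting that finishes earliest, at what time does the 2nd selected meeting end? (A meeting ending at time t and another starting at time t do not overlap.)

9

Greedy by earliest finish: after sorting by end time, pick each interval compatible with the last pick.
By end time: (0,3), (8,9), (10,11), (11,12), (12,13), (13,14).
Pick (0,3); next start ≥ 3 → (8,9); next start ≥ 9 → (10,11); next start ≥ 11 → (11,12); next start ≥ 12 → (12,13); next start ≥ 13 → (13,14).
Selected: (0,3) (8,9) (10,11) (11,12) (12,13) (13,14)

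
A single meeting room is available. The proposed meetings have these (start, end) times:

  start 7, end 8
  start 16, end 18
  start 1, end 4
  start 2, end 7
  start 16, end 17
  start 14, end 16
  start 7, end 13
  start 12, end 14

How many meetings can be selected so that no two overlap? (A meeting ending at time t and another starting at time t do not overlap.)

Sort by end time and greedily take each interval whose start is ≥ the last chosen end.
Sorted by end: (1,4)  (2,7)  (7,8)  (7,13)  (12,14)  (14,16)  (16,17)  (16,18)
take (1,4); take (7,8); skip (7,13); take (12,14); take (14,16); take (16,17).
Selected 5 meetings.

5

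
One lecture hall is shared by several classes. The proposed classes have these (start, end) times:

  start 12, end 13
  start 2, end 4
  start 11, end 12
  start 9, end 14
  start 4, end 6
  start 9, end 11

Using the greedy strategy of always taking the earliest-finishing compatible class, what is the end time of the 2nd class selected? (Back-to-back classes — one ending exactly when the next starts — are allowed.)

6

Order by finish time; keep every interval that doesn't clash with the previous kept one.
By end time: (2,4), (4,6), (9,11), (11,12), (12,13), (9,14).
Pick (2,4); next start ≥ 4 → (4,6); next start ≥ 6 → (9,11); next start ≥ 11 → (11,12); next start ≥ 12 → (12,13).
Selected: (2,4) (4,6) (9,11) (11,12) (12,13)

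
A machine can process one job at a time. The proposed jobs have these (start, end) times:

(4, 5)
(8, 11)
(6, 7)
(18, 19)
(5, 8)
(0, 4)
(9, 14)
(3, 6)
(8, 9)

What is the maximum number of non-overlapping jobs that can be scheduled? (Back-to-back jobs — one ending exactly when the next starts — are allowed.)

6

By end time: (0,4), (4,5), (3,6), (6,7), (5,8), (8,9), (8,11), (9,14), (18,19).
Pick (0,4); next start ≥ 4 → (4,5); next start ≥ 5 → (6,7); next start ≥ 7 → (8,9); next start ≥ 9 → (9,14); next start ≥ 14 → (18,19).
Selected 6 jobs.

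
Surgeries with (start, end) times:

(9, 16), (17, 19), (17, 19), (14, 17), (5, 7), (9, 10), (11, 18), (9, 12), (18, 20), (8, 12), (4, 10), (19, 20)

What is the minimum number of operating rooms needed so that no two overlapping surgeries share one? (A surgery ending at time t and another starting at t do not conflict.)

The answer is the maximum number of intervals overlapping at any instant.
Events (time:±→running): 4:+→1 5:+→2 7:-→1 8:+→2 9:+→3 9:+→4 9:+→5 … peak 5.

5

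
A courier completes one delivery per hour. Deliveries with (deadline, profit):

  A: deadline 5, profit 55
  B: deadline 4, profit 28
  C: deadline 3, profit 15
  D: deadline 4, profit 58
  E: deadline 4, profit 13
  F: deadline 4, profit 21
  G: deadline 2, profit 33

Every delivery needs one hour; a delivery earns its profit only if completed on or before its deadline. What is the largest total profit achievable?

Take jobs in profit order; each goes to the latest open slot no later than its deadline.
By profit: D(d4,58), A(d5,55), G(d2,33), B(d4,28), F(d4,21), C(d3,15), E(d4,13)
D→slot 4; A→slot 5; G→slot 2; B→slot 3; F→slot 1; C skipped; E skipped.
Profit = 21 + 33 + 28 + 58 + 55 = 195

195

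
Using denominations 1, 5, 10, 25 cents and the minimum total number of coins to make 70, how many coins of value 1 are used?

Use the largest denomination that fits, subtract, and repeat.
70 = 2×25 + 2×10
Count of 1: 0

0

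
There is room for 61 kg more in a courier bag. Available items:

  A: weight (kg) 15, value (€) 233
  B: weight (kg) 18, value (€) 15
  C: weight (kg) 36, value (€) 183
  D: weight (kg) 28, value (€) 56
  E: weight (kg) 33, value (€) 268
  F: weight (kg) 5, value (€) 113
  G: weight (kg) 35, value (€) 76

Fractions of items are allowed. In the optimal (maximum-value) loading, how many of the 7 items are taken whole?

3

Greedy by value/weight ratio, highest first.
Order: F (113/5=22.60) > A (233/15=15.53) > E (268/33=8.12) > C (183/36=5.08) > G (76/35=2.17) > D (56/28=2.00) > B (15/18=0.83)
Fill: take F (5 @ 113) → take A (15 @ 233) → take E (33 @ 268) → take 8/36 of C → 40.67; 61/61 used.
3 item(s) taken whole; one partial (take 8/36 of C).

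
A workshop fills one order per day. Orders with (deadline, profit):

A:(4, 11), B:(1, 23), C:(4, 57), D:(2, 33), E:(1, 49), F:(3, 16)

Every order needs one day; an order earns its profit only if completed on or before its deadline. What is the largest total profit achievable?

By profit: C(d4,57), E(d1,49), D(d2,33), B(d1,23), F(d3,16), A(d4,11)
C→slot 4; E→slot 1; D→slot 2; B skipped; F→slot 3; A skipped.
Profit = 49 + 33 + 16 + 57 = 155

155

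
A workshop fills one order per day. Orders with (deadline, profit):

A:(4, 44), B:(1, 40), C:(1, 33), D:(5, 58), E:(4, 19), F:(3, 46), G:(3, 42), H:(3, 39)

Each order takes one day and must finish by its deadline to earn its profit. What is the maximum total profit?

Sort by profit descending; place each in the latest free slot ≤ its deadline.
By profit: D(d5,58), F(d3,46), A(d4,44), G(d3,42), B(d1,40), H(d3,39), C(d1,33), E(d4,19)
D→slot 5; F→slot 3; A→slot 4; G→slot 2; B→slot 1; H skipped; C skipped; E skipped.
Profit = 40 + 42 + 46 + 44 + 58 = 230

230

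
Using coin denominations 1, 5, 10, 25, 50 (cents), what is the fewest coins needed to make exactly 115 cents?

4

115 − 2×50→15 − 1×10→5 − 1×5→0
Total coins = 2 + 1 + 1 = 4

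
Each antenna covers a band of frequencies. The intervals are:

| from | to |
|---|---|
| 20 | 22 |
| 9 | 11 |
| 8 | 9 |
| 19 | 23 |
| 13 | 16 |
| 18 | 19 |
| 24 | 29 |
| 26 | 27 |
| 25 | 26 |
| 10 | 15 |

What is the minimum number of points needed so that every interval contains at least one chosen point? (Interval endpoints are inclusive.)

Process intervals by earliest right end; each time one isn't hit yet, stab at its right endpoint.
Sorted: [8,9] [9,11] [10,15] [13,16] [18,19] [20,22] [19,23] [25,26] [26,27] [24,29]
{[8,9],[9,11]} hit by 9; {[10,15],[13,16]} hit by 15; {[18,19]} hit by 19; {[20,22],[19,23]} hit by 22; {[25,26],[26,27],[24,29]} hit by 26.
Points: 9, 15, 19, 22, 26 (5 total).

5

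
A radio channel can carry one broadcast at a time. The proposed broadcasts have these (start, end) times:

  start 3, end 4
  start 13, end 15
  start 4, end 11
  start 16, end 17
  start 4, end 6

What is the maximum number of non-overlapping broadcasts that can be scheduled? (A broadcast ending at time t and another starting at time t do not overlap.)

4

By end time: (3,4), (4,6), (4,11), (13,15), (16,17).
Pick (3,4); next start ≥ 4 → (4,6); next start ≥ 6 → (13,15); next start ≥ 15 → (16,17).
Selected 4 broadcasts.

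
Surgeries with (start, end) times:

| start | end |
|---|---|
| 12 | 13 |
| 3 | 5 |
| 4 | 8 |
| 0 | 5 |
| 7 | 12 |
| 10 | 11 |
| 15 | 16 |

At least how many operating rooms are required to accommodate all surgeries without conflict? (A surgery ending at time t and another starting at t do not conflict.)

The answer is the maximum number of intervals overlapping at any instant.
starts: [0, 3, 4, 7, 10, 12, 15]
ends:   [5, 5, 8, 11, 12, 13, 16]
s0→1 s3→2 s4→3  — peak 3.

3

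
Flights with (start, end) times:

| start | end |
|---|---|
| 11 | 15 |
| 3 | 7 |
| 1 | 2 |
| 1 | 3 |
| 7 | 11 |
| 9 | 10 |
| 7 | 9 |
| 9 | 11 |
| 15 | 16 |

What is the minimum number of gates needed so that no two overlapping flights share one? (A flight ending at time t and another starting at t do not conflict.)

3

Events (time:±→running): 1:+→1 1:+→2 2:-→1 3:-→0 3:+→1 7:-→0 7:+→1 7:+→2 9:-→1 9:+→2 9:+→3 … peak 3.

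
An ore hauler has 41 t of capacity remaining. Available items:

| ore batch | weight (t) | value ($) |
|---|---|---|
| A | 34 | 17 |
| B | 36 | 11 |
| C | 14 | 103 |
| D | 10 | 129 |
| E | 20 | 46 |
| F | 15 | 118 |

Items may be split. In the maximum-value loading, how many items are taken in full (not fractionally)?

3

Order: D (129/10=12.90) > F (118/15=7.87) > C (103/14=7.36) > E (46/20=2.30) > A (17/34=0.50) > B (11/36=0.31)
Fill: take D (10 @ 129) → take F (15 @ 118) → take C (14 @ 103) → take 2/20 of E → 4.60; 41/41 used.
3 item(s) taken whole; one partial (take 2/20 of E).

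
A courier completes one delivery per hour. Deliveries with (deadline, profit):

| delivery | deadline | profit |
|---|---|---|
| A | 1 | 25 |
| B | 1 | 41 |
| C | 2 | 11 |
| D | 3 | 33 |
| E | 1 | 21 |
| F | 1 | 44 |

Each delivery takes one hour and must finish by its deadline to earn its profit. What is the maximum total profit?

Take jobs in profit order; each goes to the latest open slot no later than its deadline.
Profit order: F=44 B=41 D=33 A=25 E=21 C=11
Assign: F→slot 1, B skipped, D→slot 3, A skipped, E skipped, C→slot 2.
Slots: [1:F] [2:C] [3:D]
Profit = 44 + 11 + 33 = 88

88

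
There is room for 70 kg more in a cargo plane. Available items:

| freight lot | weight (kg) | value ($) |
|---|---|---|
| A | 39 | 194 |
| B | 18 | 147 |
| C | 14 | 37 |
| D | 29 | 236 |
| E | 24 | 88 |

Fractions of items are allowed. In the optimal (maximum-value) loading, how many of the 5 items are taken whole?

Sort by value per unit weight and fill in that order.
Ratios (sorted): B 8.17, D 8.14, A 4.97, E 3.67, C 2.64
take B (18 @ 147); take D (29 @ 236); take 23/39 of A → 114.41. Capacity used 70/70.
2 item(s) taken whole; one partial (take 23/39 of A).

2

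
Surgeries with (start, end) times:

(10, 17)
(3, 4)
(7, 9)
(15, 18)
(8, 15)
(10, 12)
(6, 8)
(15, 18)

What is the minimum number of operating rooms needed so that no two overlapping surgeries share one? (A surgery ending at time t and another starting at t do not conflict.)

3

The answer is the maximum number of intervals overlapping at any instant.
starts: [3, 6, 7, 8, 10, 10, 15, 15]
ends:   [4, 8, 9, 12, 15, 17, 18, 18]
s3→1 e4→0 s6→1 s7→2 e8→1 s8→2 e9→1 s10→2 s10→3  — peak 3.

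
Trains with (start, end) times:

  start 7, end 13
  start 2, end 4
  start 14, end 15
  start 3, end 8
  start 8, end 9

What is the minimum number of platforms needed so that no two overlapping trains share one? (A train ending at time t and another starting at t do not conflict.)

starts: [2, 3, 7, 8, 14]
ends:   [4, 8, 9, 13, 15]
s2→1 s3→2  — peak 2.

2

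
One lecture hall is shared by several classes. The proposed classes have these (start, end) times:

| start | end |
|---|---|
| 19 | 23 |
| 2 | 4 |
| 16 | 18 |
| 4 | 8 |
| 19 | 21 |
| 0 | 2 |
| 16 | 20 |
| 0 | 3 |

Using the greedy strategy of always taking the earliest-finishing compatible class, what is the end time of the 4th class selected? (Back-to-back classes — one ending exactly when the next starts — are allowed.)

18

Sort by end time and greedily take each interval whose start is ≥ the last chosen end.
Sorted by end: (0,2)  (0,3)  (2,4)  (4,8)  (16,18)  (16,20)  (19,21)  (19,23)
take (0,2); take (2,4); take (4,8); take (16,18); skip (16,20); take (19,21).
Selected: (0,2) (2,4) (4,8) (16,18) (19,21)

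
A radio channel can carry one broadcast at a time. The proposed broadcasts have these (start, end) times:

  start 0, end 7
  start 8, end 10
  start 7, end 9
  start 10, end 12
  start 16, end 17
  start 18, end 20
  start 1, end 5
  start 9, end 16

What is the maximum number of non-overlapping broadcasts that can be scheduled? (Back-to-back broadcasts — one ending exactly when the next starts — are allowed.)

By end time: (1,5), (0,7), (7,9), (8,10), (10,12), (9,16), (16,17), (18,20).
Pick (1,5); next start ≥ 5 → (7,9); next start ≥ 9 → (10,12); next start ≥ 12 → (16,17); next start ≥ 17 → (18,20).
Selected 5 broadcasts.

5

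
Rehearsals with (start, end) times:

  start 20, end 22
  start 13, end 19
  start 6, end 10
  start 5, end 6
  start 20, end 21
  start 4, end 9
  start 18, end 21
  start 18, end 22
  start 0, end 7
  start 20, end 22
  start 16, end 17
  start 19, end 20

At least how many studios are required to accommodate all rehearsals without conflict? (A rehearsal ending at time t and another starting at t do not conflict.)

The answer is the maximum number of intervals overlapping at any instant.
starts: [0, 4, 5, 6, 13, 16, 18, 18, 19, 20, 20, 20]
ends:   [6, 7, 9, 10, 17, 19, 20, 21, 21, 22, 22, 22]
s0→1 s4→2 s5→3 e6→2 s6→3 e7→2 e9→1 e10→0 s13→1 s16→2 e17→1 s18→2 s18→3 e19→2 s19→3 e20→2 s20→3 s20→4 s20→5  — peak 5.

5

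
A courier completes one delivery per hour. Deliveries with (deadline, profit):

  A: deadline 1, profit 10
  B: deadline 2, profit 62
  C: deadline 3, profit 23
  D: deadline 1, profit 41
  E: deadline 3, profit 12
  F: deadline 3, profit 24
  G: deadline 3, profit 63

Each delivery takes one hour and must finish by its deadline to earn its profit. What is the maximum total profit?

Take jobs in profit order; each goes to the latest open slot no later than its deadline.
By profit: G(d3,63), B(d2,62), D(d1,41), F(d3,24), C(d3,23), E(d3,12), A(d1,10)
G→slot 3; B→slot 2; D→slot 1; F skipped; C skipped; E skipped; A skipped.
Profit = 41 + 62 + 63 = 166

166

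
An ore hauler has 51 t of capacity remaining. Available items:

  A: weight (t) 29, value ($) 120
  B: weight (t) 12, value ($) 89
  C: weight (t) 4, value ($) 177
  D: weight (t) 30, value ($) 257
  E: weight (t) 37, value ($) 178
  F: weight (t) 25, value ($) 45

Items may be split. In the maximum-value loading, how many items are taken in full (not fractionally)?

3

Order: C (177/4=44.25) > D (257/30=8.57) > B (89/12=7.42) > E (178/37=4.81) > A (120/29=4.14) > F (45/25=1.80)
Fill: take C (4 @ 177) → take D (30 @ 257) → take B (12 @ 89) → take 5/37 of E → 24.05; 51/51 used.
3 item(s) taken whole; one partial (take 5/37 of E).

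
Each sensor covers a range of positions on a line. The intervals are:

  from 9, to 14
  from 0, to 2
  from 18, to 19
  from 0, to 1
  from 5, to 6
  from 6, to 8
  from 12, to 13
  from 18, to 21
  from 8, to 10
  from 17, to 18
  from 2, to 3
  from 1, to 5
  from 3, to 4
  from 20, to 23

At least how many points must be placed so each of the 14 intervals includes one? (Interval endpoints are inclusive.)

Sort by right endpoint; whenever an interval is uncovered, place a point at its right end.
By right end: [0,1]  [0,2]  [2,3]  [3,4]  [1,5]  [5,6]  [6,8]  [8,10]  [12,13]  [9,14]  [17,18]  [18,19]  [18,21]  [20,23]
[0,1] uncovered → point at 1; [2,3] uncovered → point at 3; [5,6] uncovered → point at 6; [8,10] uncovered → point at 10; [12,13] uncovered → point at 13; [17,18] uncovered → point at 18; [20,23] uncovered → point at 23.
Points: 1, 3, 6, 10, 13, 18, 23 (7 total).

7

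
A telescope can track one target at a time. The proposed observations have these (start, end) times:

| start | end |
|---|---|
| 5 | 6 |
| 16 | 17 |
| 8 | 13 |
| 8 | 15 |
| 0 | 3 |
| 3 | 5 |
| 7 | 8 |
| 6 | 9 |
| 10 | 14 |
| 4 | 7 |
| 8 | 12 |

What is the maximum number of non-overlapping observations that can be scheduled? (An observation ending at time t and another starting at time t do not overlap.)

Order by finish time; keep every interval that doesn't clash with the previous kept one.
By end time: (0,3), (3,5), (5,6), (4,7), (7,8), (6,9), (8,12), (8,13), (10,14), (8,15), (16,17).
Pick (0,3); next start ≥ 3 → (3,5); next start ≥ 5 → (5,6); next start ≥ 6 → (7,8); next start ≥ 8 → (8,12); next start ≥ 12 → (16,17).
Selected 6 observations.

6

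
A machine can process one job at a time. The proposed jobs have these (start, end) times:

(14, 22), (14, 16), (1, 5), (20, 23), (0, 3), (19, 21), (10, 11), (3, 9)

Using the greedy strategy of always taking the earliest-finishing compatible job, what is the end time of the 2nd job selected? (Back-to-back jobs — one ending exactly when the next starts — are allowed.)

9

Sorted by end: (0,3)  (1,5)  (3,9)  (10,11)  (14,16)  (19,21)  (14,22)  (20,23)
take (0,3); take (3,9); take (10,11); take (14,16); take (19,21); skip (14,22).
Selected: (0,3) (3,9) (10,11) (14,16) (19,21)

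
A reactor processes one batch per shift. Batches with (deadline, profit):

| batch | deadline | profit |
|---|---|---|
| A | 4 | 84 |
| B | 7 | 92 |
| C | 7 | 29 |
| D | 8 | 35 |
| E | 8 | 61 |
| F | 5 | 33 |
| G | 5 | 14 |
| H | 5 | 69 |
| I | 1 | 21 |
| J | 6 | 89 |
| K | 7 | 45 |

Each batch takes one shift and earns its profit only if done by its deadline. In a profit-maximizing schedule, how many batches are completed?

8

By profit: B(d7,92), J(d6,89), A(d4,84), H(d5,69), E(d8,61), K(d7,45), D(d8,35), F(d5,33), C(d7,29), I(d1,21), G(d5,14)
B→slot 7; J→slot 6; A→slot 4; H→slot 5; E→slot 8; K→slot 3; D→slot 2; F→slot 1; C skipped; I skipped; G skipped.
8 of 11 scheduled.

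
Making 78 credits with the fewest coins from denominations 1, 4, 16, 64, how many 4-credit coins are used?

Use the largest denomination that fits, subtract, and repeat.
78 − 1×64→14 − 3×4→2 − 2×1→0
Count of 4: 3

3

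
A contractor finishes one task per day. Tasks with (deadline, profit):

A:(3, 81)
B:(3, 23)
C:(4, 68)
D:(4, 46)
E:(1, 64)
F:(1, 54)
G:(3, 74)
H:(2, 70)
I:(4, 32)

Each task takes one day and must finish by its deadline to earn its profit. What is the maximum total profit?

293

By profit: A(d3,81), G(d3,74), H(d2,70), C(d4,68), E(d1,64), F(d1,54), D(d4,46), I(d4,32), B(d3,23)
A→slot 3; G→slot 2; H→slot 1; C→slot 4; E skipped; F skipped; D skipped; I skipped; B skipped.
Profit = 70 + 74 + 81 + 68 = 293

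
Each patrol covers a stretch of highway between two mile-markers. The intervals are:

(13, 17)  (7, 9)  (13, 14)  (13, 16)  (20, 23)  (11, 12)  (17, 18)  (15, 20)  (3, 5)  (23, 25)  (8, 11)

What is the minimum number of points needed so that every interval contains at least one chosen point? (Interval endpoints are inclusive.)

Process intervals by earliest right end; each time one isn't hit yet, stab at its right endpoint.
By right end: [3,5]  [7,9]  [8,11]  [11,12]  [13,14]  [13,16]  [13,17]  [17,18]  [15,20]  [20,23]  [23,25]
[3,5] uncovered → point at 5; [7,9] uncovered → point at 9; [11,12] uncovered → point at 12; [13,14] uncovered → point at 14; [17,18] uncovered → point at 18; [20,23] uncovered → point at 23.
Points: 5, 9, 12, 14, 18, 23 (6 total).

6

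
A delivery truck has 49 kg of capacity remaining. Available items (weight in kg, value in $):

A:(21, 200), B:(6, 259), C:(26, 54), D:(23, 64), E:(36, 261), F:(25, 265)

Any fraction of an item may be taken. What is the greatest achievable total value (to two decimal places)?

695.43

Greedy by value/weight ratio, highest first.
Order: B (259/6=43.17) > F (265/25=10.60) > A (200/21=9.52) > E (261/36=7.25) > D (64/23=2.78) > C (54/26=2.08)
Fill: take B (6 @ 259) → take F (25 @ 265) → take 18/21 of A → 171.43; 49/49 used.
Total value = 695.43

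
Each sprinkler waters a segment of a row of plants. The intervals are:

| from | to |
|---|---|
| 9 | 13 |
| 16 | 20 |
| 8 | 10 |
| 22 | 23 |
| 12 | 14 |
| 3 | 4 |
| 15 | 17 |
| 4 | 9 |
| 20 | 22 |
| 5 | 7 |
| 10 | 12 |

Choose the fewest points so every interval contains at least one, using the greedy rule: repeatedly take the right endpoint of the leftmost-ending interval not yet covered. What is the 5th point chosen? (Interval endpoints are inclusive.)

17

Sorted: [3,4] [5,7] [4,9] [8,10] [10,12] [9,13] [12,14] [15,17] [16,20] [20,22] [22,23]
{[3,4]} hit by 4; {[5,7],[4,9]} hit by 7; {[8,10],[10,12],[9,13]} hit by 10; {[12,14]} hit by 14; {[15,17],[16,20]} hit by 17; {[20,22],[22,23]} hit by 22.
Points: 4, 7, 10, 14, 17, 22 (6 total).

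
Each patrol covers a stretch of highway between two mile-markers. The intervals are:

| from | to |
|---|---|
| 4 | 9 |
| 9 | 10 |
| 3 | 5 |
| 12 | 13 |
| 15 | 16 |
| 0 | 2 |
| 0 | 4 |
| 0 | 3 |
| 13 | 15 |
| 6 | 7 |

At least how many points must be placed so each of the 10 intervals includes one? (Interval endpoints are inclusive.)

6

By right end: [0,2]  [0,3]  [0,4]  [3,5]  [6,7]  [4,9]  [9,10]  [12,13]  [13,15]  [15,16]
[0,2] uncovered → point at 2; [3,5] uncovered → point at 5; [6,7] uncovered → point at 7; [9,10] uncovered → point at 10; [12,13] uncovered → point at 13; [15,16] uncovered → point at 16.
Points: 2, 5, 7, 10, 13, 16 (6 total).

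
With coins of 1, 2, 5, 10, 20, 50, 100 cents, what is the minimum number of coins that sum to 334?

334 = 3×100 + 1×20 + 1×10 + 2×2
Total coins = 3 + 1 + 1 + 2 = 7

7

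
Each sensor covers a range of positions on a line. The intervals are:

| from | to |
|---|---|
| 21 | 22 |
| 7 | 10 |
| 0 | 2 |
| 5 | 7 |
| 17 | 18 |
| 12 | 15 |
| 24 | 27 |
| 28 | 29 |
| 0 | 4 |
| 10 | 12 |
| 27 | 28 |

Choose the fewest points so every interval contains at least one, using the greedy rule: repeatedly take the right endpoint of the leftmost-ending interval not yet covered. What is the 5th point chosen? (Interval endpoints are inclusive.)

Sort by right endpoint; whenever an interval is uncovered, place a point at its right end.
By right end: [0,2]  [0,4]  [5,7]  [7,10]  [10,12]  [12,15]  [17,18]  [21,22]  [24,27]  [27,28]  [28,29]
[0,2] uncovered → point at 2; [5,7] uncovered → point at 7; [10,12] uncovered → point at 12; [17,18] uncovered → point at 18; [21,22] uncovered → point at 22; [24,27] uncovered → point at 27; [28,29] uncovered → point at 29.
Points: 2, 7, 12, 18, 22, 27, 29 (7 total).

22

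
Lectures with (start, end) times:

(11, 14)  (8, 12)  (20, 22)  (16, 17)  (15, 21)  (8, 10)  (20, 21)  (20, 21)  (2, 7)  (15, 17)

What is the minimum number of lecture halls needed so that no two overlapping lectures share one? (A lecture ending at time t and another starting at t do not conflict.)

The answer is the maximum number of intervals overlapping at any instant.
starts: [2, 8, 8, 11, 15, 15, 16, 20, 20, 20]
ends:   [7, 10, 12, 14, 17, 17, 21, 21, 21, 22]
s2→1 e7→0 s8→1 s8→2 e10→1 s11→2 e12→1 e14→0 s15→1 s15→2 s16→3 e17→2 e17→1 s20→2 s20→3 s20→4  — peak 4.

4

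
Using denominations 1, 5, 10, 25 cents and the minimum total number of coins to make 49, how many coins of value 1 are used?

49 = 1×25 + 2×10 + 4×1
Count of 1: 4

4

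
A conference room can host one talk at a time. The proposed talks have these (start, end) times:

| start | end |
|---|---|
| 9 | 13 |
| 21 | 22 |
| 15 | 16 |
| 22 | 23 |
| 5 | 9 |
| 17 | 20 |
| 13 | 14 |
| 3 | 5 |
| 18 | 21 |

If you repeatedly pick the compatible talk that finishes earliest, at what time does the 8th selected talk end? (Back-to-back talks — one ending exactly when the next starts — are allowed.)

Greedy by earliest finish: after sorting by end time, pick each interval compatible with the last pick.
Sorted by end: (3,5)  (5,9)  (9,13)  (13,14)  (15,16)  (17,20)  (18,21)  (21,22)  (22,23)
take (3,5); take (5,9); take (9,13); take (13,14); take (15,16); take (17,20); take (21,22); take (22,23).
Selected: (3,5) (5,9) (9,13) (13,14) (15,16) (17,20) (21,22) (22,23)

23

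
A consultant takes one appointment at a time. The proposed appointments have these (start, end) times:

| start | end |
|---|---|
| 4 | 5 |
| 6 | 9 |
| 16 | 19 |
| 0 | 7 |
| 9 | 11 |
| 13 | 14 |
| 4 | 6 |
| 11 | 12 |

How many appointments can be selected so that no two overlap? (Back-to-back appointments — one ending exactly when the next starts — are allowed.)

Sorted by end: (4,5)  (4,6)  (0,7)  (6,9)  (9,11)  (11,12)  (13,14)  (16,19)
take (4,5); skip (4,6); skip (0,7); take (6,9); take (9,11); take (11,12); take (13,14); take (16,19).
Selected 6 appointments.

6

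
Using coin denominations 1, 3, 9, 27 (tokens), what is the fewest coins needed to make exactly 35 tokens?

5

35 − 1×27→8 − 2×3→2 − 2×1→0
Total coins = 1 + 2 + 2 = 5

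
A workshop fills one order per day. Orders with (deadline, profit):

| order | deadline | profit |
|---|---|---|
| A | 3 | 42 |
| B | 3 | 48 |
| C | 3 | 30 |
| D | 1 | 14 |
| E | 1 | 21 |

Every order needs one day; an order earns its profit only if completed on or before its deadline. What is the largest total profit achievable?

120

Sort by profit descending; place each in the latest free slot ≤ its deadline.
Profit order: B=48 A=42 C=30 E=21 D=14
Assign: B→slot 3, A→slot 2, C→slot 1, E skipped, D skipped.
Slots: [1:C] [2:A] [3:B]
Profit = 30 + 42 + 48 = 120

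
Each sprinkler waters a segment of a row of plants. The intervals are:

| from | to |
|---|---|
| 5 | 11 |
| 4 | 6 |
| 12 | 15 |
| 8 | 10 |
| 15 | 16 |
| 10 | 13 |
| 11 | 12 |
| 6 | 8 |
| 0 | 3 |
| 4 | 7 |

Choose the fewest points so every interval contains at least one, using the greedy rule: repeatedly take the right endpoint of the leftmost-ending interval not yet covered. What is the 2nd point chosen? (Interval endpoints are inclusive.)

6

Process intervals by earliest right end; each time one isn't hit yet, stab at its right endpoint.
By right end: [0,3]  [4,6]  [4,7]  [6,8]  [8,10]  [5,11]  [11,12]  [10,13]  [12,15]  [15,16]
[0,3] uncovered → point at 3; [4,6] uncovered → point at 6; [8,10] uncovered → point at 10; [11,12] uncovered → point at 12; [15,16] uncovered → point at 16.
Points: 3, 6, 10, 12, 16 (5 total).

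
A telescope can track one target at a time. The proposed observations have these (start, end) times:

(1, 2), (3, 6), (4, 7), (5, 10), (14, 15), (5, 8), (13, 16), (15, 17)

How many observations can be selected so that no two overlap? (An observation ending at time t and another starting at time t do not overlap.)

4

By end time: (1,2), (3,6), (4,7), (5,8), (5,10), (14,15), (13,16), (15,17).
Pick (1,2); next start ≥ 2 → (3,6); next start ≥ 6 → (14,15); next start ≥ 15 → (15,17).
Selected 4 observations.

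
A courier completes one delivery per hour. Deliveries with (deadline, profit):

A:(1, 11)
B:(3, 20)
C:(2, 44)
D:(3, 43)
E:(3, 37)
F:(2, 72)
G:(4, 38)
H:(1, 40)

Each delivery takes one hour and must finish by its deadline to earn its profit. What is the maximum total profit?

197

Sort by profit descending; place each in the latest free slot ≤ its deadline.
Profit order: F=72 C=44 D=43 H=40 G=38 E=37 B=20 A=11
Assign: F→slot 2, C→slot 1, D→slot 3, H skipped, G→slot 4, E skipped, B skipped, A skipped.
Slots: [1:C] [2:F] [3:D] [4:G]
Profit = 44 + 72 + 43 + 38 = 197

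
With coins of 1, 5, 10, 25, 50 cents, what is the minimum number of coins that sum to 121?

Use the largest denomination that fits, subtract, and repeat.
121 − 2×50→21 − 2×10→1 − 1×1→0
Total coins = 2 + 2 + 1 = 5

5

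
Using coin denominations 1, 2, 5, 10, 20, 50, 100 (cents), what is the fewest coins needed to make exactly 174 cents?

Use the largest denomination that fits, subtract, and repeat.
174 − 1×100→74 − 1×50→24 − 1×20→4 − 2×2→0
Total coins = 1 + 1 + 1 + 2 = 5

5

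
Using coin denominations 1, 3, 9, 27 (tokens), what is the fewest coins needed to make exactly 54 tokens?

54 − 2×27→0
Total coins = 2 = 2

2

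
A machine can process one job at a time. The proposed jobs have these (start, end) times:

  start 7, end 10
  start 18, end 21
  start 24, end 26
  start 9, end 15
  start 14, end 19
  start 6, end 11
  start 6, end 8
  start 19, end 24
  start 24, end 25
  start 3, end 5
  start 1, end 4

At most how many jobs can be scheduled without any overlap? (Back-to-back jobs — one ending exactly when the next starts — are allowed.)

5

By end time: (1,4), (3,5), (6,8), (7,10), (6,11), (9,15), (14,19), (18,21), (19,24), (24,25), (24,26).
Pick (1,4); next start ≥ 4 → (6,8); next start ≥ 8 → (9,15); next start ≥ 15 → (18,21); next start ≥ 21 → (24,25).
Selected 5 jobs.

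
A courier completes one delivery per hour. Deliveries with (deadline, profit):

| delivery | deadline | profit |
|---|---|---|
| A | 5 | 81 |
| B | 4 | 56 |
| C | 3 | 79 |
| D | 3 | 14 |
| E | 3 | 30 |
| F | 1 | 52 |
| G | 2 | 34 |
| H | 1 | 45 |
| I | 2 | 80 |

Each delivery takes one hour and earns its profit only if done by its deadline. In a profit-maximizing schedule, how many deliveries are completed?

By profit: A(d5,81), I(d2,80), C(d3,79), B(d4,56), F(d1,52), H(d1,45), G(d2,34), E(d3,30), D(d3,14)
A→slot 5; I→slot 2; C→slot 3; B→slot 4; F→slot 1; H skipped; G skipped; E skipped; D skipped.
5 of 9 scheduled.

5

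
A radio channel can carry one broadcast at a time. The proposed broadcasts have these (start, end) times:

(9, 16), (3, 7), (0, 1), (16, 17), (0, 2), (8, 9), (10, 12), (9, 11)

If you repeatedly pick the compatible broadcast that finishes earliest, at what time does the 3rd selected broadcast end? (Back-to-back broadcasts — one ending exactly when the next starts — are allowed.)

9

Greedy by earliest finish: after sorting by end time, pick each interval compatible with the last pick.
By end time: (0,1), (0,2), (3,7), (8,9), (9,11), (10,12), (9,16), (16,17).
Pick (0,1); next start ≥ 1 → (3,7); next start ≥ 7 → (8,9); next start ≥ 9 → (9,11); next start ≥ 11 → (16,17).
Selected: (0,1) (3,7) (8,9) (9,11) (16,17)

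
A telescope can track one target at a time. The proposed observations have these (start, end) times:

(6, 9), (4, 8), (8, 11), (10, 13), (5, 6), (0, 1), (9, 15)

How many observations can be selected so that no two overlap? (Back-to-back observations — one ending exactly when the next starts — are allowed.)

4

By end time: (0,1), (5,6), (4,8), (6,9), (8,11), (10,13), (9,15).
Pick (0,1); next start ≥ 1 → (5,6); next start ≥ 6 → (6,9); next start ≥ 9 → (10,13).
Selected 4 observations.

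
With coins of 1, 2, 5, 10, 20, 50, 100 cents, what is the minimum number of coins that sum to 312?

5

312 = 3×100 + 1×10 + 1×2
Total coins = 3 + 1 + 1 = 5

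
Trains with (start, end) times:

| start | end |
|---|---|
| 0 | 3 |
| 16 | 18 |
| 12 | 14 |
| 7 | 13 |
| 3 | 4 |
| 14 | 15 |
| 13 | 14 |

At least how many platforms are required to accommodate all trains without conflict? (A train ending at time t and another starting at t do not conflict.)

2

Events (time:±→running): 0:+→1 3:-→0 3:+→1 4:-→0 7:+→1 12:+→2 … peak 2.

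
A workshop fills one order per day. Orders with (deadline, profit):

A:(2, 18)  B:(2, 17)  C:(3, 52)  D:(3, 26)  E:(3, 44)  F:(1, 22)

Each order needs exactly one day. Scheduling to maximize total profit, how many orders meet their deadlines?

3

Sort by profit descending; place each in the latest free slot ≤ its deadline.
Profit order: C=52 E=44 D=26 F=22 A=18 B=17
Assign: C→slot 3, E→slot 2, D→slot 1, F skipped, A skipped, B skipped.
Slots: [1:D] [2:E] [3:C]
3 of 6 scheduled.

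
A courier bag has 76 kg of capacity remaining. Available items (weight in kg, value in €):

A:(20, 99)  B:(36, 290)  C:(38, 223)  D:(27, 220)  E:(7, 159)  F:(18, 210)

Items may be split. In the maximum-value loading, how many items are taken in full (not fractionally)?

3

Sort by value per unit weight and fill in that order.
Order: E (159/7=22.71) > F (210/18=11.67) > D (220/27=8.15) > B (290/36=8.06) > C (223/38=5.87) > A (99/20=4.95)
Fill: take E (7 @ 159) → take F (18 @ 210) → take D (27 @ 220) → take 24/36 of B → 193.33; 76/76 used.
3 item(s) taken whole; one partial (take 24/36 of B).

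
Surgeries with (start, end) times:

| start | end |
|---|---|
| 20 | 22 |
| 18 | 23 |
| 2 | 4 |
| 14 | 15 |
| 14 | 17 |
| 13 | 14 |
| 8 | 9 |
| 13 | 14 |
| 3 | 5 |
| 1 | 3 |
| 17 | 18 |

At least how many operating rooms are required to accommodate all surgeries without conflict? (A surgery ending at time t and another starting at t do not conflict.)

2

Count concurrent intervals with a sweep; the peak is the room count.
Events (time:±→running): 1:+→1 2:+→2 … peak 2.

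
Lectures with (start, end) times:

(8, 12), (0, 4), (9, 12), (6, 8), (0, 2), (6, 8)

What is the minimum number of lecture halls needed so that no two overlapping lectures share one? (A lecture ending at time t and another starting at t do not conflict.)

2

Count concurrent intervals with a sweep; the peak is the room count.
Events (time:±→running): 0:+→1 0:+→2 … peak 2.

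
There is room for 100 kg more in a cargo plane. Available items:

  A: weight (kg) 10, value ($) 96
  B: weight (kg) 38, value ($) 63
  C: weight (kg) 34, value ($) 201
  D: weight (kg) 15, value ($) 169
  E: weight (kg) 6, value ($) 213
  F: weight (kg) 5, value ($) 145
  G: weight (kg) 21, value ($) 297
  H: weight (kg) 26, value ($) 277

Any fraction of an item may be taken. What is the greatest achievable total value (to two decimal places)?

1297.50

Order: E (213/6=35.50) > F (145/5=29.00) > G (297/21=14.14) > D (169/15=11.27) > H (277/26=10.65) > A (96/10=9.60) > C (201/34=5.91) > B (63/38=1.66)
Fill: take E (6 @ 213) → take F (5 @ 145) → take G (21 @ 297) → take D (15 @ 169) → take H (26 @ 277) → take A (10 @ 96) → take 17/34 of C → 100.50; 100/100 used.
Total value = 1297.50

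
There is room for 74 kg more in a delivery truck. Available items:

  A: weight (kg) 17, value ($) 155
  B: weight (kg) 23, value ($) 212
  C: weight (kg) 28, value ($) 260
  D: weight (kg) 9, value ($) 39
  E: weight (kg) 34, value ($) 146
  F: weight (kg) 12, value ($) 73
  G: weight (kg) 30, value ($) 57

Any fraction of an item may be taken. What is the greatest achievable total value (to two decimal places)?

663.50

Ratios (sorted): C 9.29, B 9.22, A 9.12, F 6.08, D 4.33, E 4.29, G 1.90
take C (28 @ 260); take B (23 @ 212); take A (17 @ 155); take 6/12 of F → 36.50. Capacity used 74/74.
Total value = 663.50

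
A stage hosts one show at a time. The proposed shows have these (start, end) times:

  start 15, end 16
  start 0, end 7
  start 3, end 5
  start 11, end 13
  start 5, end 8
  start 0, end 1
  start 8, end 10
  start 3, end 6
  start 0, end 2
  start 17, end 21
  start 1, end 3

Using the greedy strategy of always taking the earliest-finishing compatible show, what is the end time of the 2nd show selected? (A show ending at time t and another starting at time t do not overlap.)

3

Greedy by earliest finish: after sorting by end time, pick each interval compatible with the last pick.
By end time: (0,1), (0,2), (1,3), (3,5), (3,6), (0,7), (5,8), (8,10), (11,13), (15,16), (17,21).
Pick (0,1); next start ≥ 1 → (1,3); next start ≥ 3 → (3,5); next start ≥ 5 → (5,8); next start ≥ 8 → (8,10); next start ≥ 10 → (11,13); next start ≥ 13 → (15,16); next start ≥ 16 → (17,21).
Selected: (0,1) (1,3) (3,5) (5,8) (8,10) (11,13) (15,16) (17,21)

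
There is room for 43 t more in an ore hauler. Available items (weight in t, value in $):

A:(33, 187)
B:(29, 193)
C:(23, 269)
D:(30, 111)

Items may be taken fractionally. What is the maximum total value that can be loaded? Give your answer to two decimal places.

Sort by value per unit weight and fill in that order.
Order: C (269/23=11.70) > B (193/29=6.66) > A (187/33=5.67) > D (111/30=3.70)
Fill: take C (23 @ 269) → take 20/29 of B → 133.10; 43/43 used.
Total value = 402.10

402.10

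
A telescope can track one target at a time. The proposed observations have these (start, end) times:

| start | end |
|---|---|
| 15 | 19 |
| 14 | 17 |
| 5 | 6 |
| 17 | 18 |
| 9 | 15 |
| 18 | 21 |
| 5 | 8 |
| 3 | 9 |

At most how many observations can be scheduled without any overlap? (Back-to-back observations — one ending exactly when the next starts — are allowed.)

4

Greedy by earliest finish: after sorting by end time, pick each interval compatible with the last pick.
By end time: (5,6), (5,8), (3,9), (9,15), (14,17), (17,18), (15,19), (18,21).
Pick (5,6); next start ≥ 6 → (9,15); next start ≥ 15 → (17,18); next start ≥ 18 → (18,21).
Selected 4 observations.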